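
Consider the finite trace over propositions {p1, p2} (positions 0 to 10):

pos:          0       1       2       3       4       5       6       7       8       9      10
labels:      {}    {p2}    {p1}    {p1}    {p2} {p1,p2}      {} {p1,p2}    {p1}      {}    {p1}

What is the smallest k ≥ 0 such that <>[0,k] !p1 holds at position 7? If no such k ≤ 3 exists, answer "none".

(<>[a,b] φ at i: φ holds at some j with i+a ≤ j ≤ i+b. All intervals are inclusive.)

2

Scan j = 7,8,… for !p1:
  j=7: fails
  j=8: fails
  j=9: holds
First hit at j=9, so smallest k = 9-7 = 2.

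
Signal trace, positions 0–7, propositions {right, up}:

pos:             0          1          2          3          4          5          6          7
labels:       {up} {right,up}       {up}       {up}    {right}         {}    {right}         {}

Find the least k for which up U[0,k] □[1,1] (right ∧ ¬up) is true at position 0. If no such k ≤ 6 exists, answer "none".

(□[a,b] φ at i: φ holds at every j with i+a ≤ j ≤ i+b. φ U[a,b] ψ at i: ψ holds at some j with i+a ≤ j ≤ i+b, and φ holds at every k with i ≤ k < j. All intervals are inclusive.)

Need earliest j ≥ 0 with □[1,1] (right ∧ ¬up), and up at every k in [0,j-1].
  j=0: rhs fails.
  j=1: rhs fails.
  j=2: rhs fails.
  j=3: rhs holds; lhs holds on [0,2]. k = 3.

3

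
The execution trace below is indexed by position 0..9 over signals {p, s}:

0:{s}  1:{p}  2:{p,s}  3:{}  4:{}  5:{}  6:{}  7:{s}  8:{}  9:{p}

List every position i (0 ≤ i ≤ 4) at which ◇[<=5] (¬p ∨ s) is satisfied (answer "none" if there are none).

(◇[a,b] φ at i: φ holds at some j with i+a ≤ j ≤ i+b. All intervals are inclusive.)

Evaluate at each i in [0,4]:
  i=0: ✓ (witness j=0)
  i=1: ✓ (witness j=2)
  i=2: ✓ (witness j=2)
  i=3: ✓ (witness j=3)
  i=4: ✓ (witness j=4)

0, 1, 2, 3, 4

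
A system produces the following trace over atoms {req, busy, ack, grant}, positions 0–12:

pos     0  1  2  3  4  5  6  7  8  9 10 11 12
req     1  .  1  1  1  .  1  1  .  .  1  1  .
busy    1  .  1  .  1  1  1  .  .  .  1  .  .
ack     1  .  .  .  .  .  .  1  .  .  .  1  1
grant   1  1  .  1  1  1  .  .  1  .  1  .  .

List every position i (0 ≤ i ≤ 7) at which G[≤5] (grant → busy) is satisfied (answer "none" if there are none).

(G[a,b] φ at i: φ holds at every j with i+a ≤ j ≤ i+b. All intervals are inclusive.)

Evaluate at each i in [0,7]:
  i=0: ✗ (fails at j=1)
  i=1: ✗ (fails at j=1)
  i=2: ✗ (fails at j=3)
  i=3: ✗ (fails at j=3)
  i=4: ✗ (fails at j=8)
  i=5: ✗ (fails at j=8)
  i=6: ✗ (fails at j=8)
  i=7: ✗ (fails at j=8)

none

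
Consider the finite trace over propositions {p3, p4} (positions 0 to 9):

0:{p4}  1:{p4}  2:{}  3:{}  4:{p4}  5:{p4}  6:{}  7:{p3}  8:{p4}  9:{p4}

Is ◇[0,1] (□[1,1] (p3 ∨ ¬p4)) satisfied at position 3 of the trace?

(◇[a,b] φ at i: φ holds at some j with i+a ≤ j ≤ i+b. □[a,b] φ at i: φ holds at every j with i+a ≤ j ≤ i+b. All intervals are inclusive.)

Check □[1,1] (p3 ∨ ¬p4) at each j in [3,4]:
  j=3: fails at 4
  j=4: fails at 5
No position in the window satisfies it → formula fails.

False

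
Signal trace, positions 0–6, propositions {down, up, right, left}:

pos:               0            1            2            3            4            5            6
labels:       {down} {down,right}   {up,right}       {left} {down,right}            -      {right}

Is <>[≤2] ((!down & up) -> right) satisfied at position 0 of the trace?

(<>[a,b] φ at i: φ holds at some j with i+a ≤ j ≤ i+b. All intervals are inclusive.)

Yes

Check ((!down & up) -> right) at each j in [0,2]:
  j=0: true
  j=1: true
  j=2: true
Found at j=0 → formula holds.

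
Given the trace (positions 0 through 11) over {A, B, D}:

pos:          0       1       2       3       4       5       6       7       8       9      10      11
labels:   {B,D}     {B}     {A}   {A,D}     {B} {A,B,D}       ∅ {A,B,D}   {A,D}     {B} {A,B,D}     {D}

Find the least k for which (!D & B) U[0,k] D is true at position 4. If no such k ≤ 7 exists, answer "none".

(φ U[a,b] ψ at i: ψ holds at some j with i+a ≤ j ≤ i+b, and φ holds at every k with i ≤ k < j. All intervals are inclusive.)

1

Need earliest j ≥ 4 with D, and (!D & B) at every k in [4,j-1].
  j=4: rhs fails.
  j=5: rhs holds; lhs holds on [4,4]. k = 1.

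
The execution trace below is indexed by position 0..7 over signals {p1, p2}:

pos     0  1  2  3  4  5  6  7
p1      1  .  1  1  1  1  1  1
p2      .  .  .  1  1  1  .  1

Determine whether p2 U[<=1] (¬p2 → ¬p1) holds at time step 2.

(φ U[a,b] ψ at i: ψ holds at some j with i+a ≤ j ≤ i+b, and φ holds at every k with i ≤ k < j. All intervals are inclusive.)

Need some j in [2,3] with (¬p2 → ¬p1), and p2 at every k in [2,j-1].
  j=2: (¬p2 → ¬p1) false.
  j=3: (¬p2 → ¬p1) holds, but p2 fails at k=2 → not this j.
No j in the window works → until fails.

False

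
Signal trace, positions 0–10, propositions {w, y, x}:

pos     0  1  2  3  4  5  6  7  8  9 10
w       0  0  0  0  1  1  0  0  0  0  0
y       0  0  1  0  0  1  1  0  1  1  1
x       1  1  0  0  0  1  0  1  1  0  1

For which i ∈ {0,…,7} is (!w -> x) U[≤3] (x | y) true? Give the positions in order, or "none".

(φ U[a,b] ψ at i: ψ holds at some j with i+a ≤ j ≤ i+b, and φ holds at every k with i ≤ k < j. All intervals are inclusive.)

0, 1, 2, 4, 5, 6, 7

Evaluate at each i in [0,7]:
  i=0: ✓ (rhs at j=0)
  i=1: ✓ (rhs at j=1)
  i=2: ✓ (rhs at j=2)
  i=3: ✗ (lhs fails at k=3 before rhs at j=5)
  i=4: ✓ (rhs at j=5; lhs holds on [4,4])
  i=5: ✓ (rhs at j=5)
  i=6: ✓ (rhs at j=6)
  i=7: ✓ (rhs at j=7)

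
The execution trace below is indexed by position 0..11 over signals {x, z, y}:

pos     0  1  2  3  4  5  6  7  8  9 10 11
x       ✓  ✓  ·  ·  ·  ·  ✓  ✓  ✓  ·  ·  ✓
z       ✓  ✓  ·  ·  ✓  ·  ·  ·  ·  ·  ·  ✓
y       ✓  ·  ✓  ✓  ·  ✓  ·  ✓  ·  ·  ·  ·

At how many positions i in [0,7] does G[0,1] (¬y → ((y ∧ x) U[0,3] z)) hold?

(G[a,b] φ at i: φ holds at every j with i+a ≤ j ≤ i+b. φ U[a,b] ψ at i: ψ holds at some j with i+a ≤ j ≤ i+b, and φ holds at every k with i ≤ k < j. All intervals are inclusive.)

Evaluate at each i in [0,7]:
  i=0: ✓ (all of [0,1])
  i=1: ✓ (all of [1,2])
  i=2: ✓ (all of [2,3])
  i=3: ✓ (all of [3,4])
  i=4: ✓ (all of [4,5])
  i=5: ✗ (fails at j=6)
  i=6: ✗ (fails at j=6)
  i=7: ✗ (fails at j=8)
Positions where it holds: {0, 1, 2, 3, 4} → 5.

5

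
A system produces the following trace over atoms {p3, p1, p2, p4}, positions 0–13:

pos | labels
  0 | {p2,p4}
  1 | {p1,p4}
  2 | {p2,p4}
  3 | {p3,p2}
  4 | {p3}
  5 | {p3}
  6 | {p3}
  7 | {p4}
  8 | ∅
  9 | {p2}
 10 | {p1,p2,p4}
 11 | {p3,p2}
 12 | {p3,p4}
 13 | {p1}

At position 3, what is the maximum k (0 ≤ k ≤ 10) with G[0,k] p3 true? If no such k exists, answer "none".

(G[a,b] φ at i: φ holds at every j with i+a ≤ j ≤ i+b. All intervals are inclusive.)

p3 must hold from j=3 onward; find where it first fails.
  j=3: holds
  j=4: holds
  j=5: holds
  j=6: holds
  j=7: fails
Holds on [3,6], so largest k = 3.

3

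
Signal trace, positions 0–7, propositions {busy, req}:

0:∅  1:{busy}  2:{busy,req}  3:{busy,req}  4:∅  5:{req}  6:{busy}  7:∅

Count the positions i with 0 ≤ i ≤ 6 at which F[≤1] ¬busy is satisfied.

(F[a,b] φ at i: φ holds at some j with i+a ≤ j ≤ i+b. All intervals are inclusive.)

Evaluate at each i in [0,6]:
  i=0: ✓ (witness j=0)
  i=1: ✗ (none in [1,2])
  i=2: ✗ (none in [2,3])
  i=3: ✓ (witness j=4)
  i=4: ✓ (witness j=4)
  i=5: ✓ (witness j=5)
  i=6: ✓ (witness j=7)
Positions where it holds: {0, 3, 4, 5, 6} → 5.

5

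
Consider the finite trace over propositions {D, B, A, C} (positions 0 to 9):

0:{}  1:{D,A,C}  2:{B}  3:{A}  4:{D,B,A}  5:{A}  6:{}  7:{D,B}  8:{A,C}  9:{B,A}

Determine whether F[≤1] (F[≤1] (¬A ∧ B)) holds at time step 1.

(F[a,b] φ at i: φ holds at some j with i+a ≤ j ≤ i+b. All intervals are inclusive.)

Check F[≤1] (¬A ∧ B) at each j in [1,2]:
  j=1: holds (witness at 2)
  j=2: holds (witness at 2)
Found at j=1 → formula holds.

Holds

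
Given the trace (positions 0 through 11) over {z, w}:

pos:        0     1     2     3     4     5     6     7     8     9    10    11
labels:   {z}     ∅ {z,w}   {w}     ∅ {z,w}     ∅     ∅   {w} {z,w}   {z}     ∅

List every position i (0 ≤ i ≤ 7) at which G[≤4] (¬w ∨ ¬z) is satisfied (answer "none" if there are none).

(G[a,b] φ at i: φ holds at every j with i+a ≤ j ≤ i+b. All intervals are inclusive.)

none

Evaluate at each i in [0,7]:
  i=0: ✗ (fails at j=2)
  i=1: ✗ (fails at j=2)
  i=2: ✗ (fails at j=2)
  i=3: ✗ (fails at j=5)
  i=4: ✗ (fails at j=5)
  i=5: ✗ (fails at j=5)
  i=6: ✗ (fails at j=9)
  i=7: ✗ (fails at j=9)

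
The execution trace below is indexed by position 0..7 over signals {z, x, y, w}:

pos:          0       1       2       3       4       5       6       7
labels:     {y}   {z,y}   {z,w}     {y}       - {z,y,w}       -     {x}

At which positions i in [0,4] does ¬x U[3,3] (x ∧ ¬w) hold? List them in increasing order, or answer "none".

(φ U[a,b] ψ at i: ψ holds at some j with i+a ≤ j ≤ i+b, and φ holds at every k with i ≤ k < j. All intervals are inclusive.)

Evaluate at each i in [0,4]:
  i=0: ✗ (no rhs in [3,3])
  i=1: ✗ (no rhs in [4,4])
  i=2: ✗ (no rhs in [5,5])
  i=3: ✗ (no rhs in [6,6])
  i=4: ✓ (rhs at j=7; lhs holds on [4,6])

4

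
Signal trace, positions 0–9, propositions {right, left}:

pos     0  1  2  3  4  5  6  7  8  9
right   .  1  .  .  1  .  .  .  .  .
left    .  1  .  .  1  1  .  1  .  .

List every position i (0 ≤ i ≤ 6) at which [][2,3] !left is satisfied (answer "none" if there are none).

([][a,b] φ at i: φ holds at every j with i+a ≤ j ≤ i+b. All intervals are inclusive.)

0, 6

Evaluate at each i in [0,6]:
  i=0: ✓ (all of [2,3])
  i=1: ✗ (fails at j=4)
  i=2: ✗ (fails at j=4)
  i=3: ✗ (fails at j=5)
  i=4: ✗ (fails at j=7)
  i=5: ✗ (fails at j=7)
  i=6: ✓ (all of [8,9])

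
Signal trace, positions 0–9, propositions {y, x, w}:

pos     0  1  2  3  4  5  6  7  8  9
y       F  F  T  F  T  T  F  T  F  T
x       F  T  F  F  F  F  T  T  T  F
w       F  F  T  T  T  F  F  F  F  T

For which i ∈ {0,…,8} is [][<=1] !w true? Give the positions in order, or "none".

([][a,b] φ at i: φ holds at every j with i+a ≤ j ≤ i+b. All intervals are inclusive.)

Evaluate at each i in [0,8]:
  i=0: ✓ (all of [0,1])
  i=1: ✗ (fails at j=2)
  i=2: ✗ (fails at j=2)
  i=3: ✗ (fails at j=3)
  i=4: ✗ (fails at j=4)
  i=5: ✓ (all of [5,6])
  i=6: ✓ (all of [6,7])
  i=7: ✓ (all of [7,8])
  i=8: ✗ (fails at j=9)

0, 5, 6, 7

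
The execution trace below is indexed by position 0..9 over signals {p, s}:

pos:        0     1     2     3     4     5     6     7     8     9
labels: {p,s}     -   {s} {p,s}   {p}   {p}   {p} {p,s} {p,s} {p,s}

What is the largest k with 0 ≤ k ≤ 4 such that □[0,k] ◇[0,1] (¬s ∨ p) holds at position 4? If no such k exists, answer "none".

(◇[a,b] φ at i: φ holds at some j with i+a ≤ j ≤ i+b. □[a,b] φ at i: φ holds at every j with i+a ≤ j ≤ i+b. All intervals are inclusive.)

4

◇[0,1] (¬s ∨ p) must hold from j=4 onward; find where it first fails.
  j=4: holds
  j=5: holds
  j=6: holds
  j=7: holds
  j=8: holds
Holds through j=8; largest k = 4.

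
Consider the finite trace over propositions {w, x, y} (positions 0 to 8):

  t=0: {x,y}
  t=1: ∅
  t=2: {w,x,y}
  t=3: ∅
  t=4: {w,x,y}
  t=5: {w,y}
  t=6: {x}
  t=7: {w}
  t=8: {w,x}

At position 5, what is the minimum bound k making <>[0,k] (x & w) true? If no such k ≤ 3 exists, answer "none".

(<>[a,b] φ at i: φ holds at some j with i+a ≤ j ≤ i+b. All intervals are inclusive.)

3

Scan j = 5,6,… for (x & w):
  j=5: fails
  j=6: fails
  j=7: fails
  j=8: holds
First hit at j=8, so smallest k = 8-5 = 3.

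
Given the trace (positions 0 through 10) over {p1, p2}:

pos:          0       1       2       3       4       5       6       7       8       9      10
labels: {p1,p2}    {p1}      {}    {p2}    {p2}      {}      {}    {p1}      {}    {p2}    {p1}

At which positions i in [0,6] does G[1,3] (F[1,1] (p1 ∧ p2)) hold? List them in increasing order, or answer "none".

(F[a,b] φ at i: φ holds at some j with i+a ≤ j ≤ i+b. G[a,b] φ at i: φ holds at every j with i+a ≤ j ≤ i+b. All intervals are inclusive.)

Evaluate at each i in [0,6]:
  i=0: ✗ (fails at j=1)
  i=1: ✗ (fails at j=2)
  i=2: ✗ (fails at j=3)
  i=3: ✗ (fails at j=4)
  i=4: ✗ (fails at j=5)
  i=5: ✗ (fails at j=6)
  i=6: ✗ (fails at j=7)

none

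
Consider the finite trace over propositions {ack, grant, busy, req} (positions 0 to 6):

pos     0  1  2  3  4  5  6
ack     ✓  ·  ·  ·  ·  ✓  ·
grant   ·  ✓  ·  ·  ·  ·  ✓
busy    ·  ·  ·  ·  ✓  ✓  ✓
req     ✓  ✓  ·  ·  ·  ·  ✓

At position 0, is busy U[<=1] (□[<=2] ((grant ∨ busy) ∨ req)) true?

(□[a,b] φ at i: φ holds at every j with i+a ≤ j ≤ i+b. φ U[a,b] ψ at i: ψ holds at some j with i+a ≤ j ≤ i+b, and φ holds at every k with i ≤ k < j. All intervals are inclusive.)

Need some j in [0,1] with □[<=2] ((grant ∨ busy) ∨ req), and busy at every k in [0,j-1].
  j=0: □[<=2] ((grant ∨ busy) ∨ req) — fails at 2.
  j=1: □[<=2] ((grant ∨ busy) ∨ req) — fails at 2.
No j in the window works → until fails.

False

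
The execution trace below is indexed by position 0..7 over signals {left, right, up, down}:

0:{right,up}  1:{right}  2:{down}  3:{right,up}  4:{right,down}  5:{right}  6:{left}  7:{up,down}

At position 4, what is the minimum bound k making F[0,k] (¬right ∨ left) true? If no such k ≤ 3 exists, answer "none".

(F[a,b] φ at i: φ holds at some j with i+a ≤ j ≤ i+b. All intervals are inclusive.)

Scan j = 4,5,… for (¬right ∨ left):
  j=4: fails
  j=5: fails
  j=6: holds
First hit at j=6, so smallest k = 6-4 = 2.

2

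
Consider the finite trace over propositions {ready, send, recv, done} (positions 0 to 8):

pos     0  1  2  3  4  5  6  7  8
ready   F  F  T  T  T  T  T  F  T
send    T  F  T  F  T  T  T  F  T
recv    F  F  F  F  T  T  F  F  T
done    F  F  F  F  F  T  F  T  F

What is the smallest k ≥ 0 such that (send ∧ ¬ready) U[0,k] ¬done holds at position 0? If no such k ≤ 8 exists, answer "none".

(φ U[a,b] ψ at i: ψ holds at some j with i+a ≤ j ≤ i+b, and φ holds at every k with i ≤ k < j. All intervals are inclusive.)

Need earliest j ≥ 0 with ¬done, and (send ∧ ¬ready) at every k in [0,j-1].
  j=0: rhs holds (empty prefix). k = 0.

0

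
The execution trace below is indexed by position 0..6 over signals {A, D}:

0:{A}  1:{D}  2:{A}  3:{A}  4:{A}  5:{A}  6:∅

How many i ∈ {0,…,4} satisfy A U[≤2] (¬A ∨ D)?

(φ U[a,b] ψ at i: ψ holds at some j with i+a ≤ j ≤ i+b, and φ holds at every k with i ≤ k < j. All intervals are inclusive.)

3

Evaluate at each i in [0,4]:
  i=0: ✓ (rhs at j=1; lhs holds on [0,0])
  i=1: ✓ (rhs at j=1)
  i=2: ✗ (no rhs in [2,4])
  i=3: ✗ (no rhs in [3,5])
  i=4: ✓ (rhs at j=6; lhs holds on [4,5])
Positions where it holds: {0, 1, 4} → 3.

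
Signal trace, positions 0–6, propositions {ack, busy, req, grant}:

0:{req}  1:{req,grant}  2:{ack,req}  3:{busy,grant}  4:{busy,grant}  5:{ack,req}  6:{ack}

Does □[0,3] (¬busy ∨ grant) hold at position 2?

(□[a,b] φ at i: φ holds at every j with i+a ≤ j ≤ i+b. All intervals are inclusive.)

Holds

Check (¬busy ∨ grant) at every j in [2,5]:
  j=2: true
  j=3: true
  j=4: true
  j=5: true
All positions satisfy it → formula holds.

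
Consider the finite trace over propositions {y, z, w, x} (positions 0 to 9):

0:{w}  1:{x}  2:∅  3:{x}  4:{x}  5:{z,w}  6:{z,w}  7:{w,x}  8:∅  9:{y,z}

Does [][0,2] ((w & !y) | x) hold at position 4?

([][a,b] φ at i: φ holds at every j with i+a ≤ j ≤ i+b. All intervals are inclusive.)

Check ((w & !y) | x) at every j in [4,6]:
  j=4: true
  j=5: true
  j=6: true
All positions satisfy it → formula holds.

True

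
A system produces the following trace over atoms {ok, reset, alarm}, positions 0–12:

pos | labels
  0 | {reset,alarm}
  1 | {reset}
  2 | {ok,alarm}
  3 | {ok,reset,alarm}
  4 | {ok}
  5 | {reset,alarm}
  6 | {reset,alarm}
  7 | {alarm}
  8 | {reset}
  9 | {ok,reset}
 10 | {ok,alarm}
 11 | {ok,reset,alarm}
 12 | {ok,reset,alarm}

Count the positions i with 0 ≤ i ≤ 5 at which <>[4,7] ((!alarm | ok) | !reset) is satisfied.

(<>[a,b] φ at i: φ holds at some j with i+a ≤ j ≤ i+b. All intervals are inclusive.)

Evaluate at each i in [0,5]:
  i=0: ✓ (witness j=4)
  i=1: ✓ (witness j=7)
  i=2: ✓ (witness j=7)
  i=3: ✓ (witness j=7)
  i=4: ✓ (witness j=8)
  i=5: ✓ (witness j=9)
Positions where it holds: {0, 1, 2, 3, 4, 5} → 6.

6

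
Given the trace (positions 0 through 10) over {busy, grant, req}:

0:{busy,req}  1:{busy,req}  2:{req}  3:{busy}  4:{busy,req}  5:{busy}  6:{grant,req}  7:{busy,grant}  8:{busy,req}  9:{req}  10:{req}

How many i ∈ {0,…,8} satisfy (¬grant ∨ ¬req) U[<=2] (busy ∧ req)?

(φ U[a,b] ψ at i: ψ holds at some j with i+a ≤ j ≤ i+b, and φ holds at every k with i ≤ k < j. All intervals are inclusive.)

7

Evaluate at each i in [0,8]:
  i=0: ✓ (rhs at j=0)
  i=1: ✓ (rhs at j=1)
  i=2: ✓ (rhs at j=4; lhs holds on [2,3])
  i=3: ✓ (rhs at j=4; lhs holds on [3,3])
  i=4: ✓ (rhs at j=4)
  i=5: ✗ (no rhs in [5,7])
  i=6: ✗ (lhs fails at k=6 before rhs at j=8)
  i=7: ✓ (rhs at j=8; lhs holds on [7,7])
  i=8: ✓ (rhs at j=8)
Positions where it holds: {0, 1, 2, 3, 4, 7, 8} → 7.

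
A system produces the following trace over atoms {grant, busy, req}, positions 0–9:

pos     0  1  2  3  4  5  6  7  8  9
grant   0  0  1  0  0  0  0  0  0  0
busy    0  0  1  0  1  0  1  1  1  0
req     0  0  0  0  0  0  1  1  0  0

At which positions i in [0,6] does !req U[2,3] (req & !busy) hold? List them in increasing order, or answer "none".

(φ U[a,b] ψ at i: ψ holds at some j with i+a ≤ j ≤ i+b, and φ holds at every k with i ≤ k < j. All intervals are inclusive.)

none

Evaluate at each i in [0,6]:
  i=0: ✗ (no rhs in [2,3])
  i=1: ✗ (no rhs in [3,4])
  i=2: ✗ (no rhs in [4,5])
  i=3: ✗ (no rhs in [5,6])
  i=4: ✗ (no rhs in [6,7])
  i=5: ✗ (no rhs in [7,8])
  i=6: ✗ (no rhs in [8,9])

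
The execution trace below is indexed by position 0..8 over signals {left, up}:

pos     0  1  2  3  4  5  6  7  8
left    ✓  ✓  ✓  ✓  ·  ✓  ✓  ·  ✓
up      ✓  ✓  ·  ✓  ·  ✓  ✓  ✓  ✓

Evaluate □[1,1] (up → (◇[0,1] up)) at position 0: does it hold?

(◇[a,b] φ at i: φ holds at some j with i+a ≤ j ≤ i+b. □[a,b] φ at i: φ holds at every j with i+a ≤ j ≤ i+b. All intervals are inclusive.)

Check (up → (◇[0,1] up)) at every j in [1,1]:
  j=1: antecedent true; consequent holds (witness at 1) → ✓
All positions satisfy it → formula holds.

True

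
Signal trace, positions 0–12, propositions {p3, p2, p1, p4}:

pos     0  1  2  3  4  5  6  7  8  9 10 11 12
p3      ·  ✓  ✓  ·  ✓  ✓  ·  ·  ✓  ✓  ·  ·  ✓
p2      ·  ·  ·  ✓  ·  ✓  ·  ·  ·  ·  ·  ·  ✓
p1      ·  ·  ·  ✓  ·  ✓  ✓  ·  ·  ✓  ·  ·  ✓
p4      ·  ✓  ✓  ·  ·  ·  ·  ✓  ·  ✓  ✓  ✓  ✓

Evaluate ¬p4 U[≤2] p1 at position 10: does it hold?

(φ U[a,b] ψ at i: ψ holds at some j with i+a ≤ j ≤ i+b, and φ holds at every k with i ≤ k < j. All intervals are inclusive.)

Need some j in [10,12] with p1, and ¬p4 at every k in [10,j-1].
  j=10: p1 false.
  j=11: p1 false.
  j=12: p1 holds, but ¬p4 fails at k=10 → not this j.
No j in the window works → until fails.

Does not hold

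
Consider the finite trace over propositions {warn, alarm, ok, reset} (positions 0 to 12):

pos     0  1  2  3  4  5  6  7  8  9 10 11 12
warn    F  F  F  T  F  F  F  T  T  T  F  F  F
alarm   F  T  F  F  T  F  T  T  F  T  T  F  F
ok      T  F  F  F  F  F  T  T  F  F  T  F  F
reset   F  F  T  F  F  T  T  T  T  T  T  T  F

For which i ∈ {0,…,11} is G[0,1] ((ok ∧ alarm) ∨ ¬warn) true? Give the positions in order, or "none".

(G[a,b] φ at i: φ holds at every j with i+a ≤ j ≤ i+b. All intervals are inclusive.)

0, 1, 4, 5, 6, 10, 11

Evaluate at each i in [0,11]:
  i=0: ✓ (all of [0,1])
  i=1: ✓ (all of [1,2])
  i=2: ✗ (fails at j=3)
  i=3: ✗ (fails at j=3)
  i=4: ✓ (all of [4,5])
  i=5: ✓ (all of [5,6])
  i=6: ✓ (all of [6,7])
  i=7: ✗ (fails at j=8)
  i=8: ✗ (fails at j=8)
  i=9: ✗ (fails at j=9)
  i=10: ✓ (all of [10,11])
  i=11: ✓ (all of [11,12])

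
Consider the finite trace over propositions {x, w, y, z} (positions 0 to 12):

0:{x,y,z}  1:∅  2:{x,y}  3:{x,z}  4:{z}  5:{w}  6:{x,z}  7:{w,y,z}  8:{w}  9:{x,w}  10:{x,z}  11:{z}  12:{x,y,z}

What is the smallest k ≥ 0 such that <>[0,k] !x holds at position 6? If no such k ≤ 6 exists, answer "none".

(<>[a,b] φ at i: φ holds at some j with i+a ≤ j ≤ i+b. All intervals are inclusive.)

Scan j = 6,7,… for !x:
  j=6: fails
  j=7: holds
First hit at j=7, so smallest k = 7-6 = 1.

1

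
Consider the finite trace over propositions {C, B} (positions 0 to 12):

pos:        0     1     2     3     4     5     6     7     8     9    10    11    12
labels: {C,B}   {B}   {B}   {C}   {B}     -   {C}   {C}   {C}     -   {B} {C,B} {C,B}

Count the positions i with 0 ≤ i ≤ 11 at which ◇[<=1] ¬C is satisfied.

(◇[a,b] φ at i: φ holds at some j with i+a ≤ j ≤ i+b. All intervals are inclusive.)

9

Evaluate at each i in [0,11]:
  i=0: ✓ (witness j=1)
  i=1: ✓ (witness j=1)
  i=2: ✓ (witness j=2)
  i=3: ✓ (witness j=4)
  i=4: ✓ (witness j=4)
  i=5: ✓ (witness j=5)
  i=6: ✗ (none in [6,7])
  i=7: ✗ (none in [7,8])
  i=8: ✓ (witness j=9)
  i=9: ✓ (witness j=9)
  i=10: ✓ (witness j=10)
  i=11: ✗ (none in [11,12])
Positions where it holds: {0, 1, 2, 3, 4, 5, 8, 9, 10} → 9.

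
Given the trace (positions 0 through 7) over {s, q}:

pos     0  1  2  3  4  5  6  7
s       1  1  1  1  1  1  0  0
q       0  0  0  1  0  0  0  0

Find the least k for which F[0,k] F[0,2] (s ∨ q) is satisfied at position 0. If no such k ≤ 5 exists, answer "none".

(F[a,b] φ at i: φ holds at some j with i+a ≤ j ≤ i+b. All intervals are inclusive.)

0

Scan j = 0,1,… for F[0,2] (s ∨ q):
  j=0: holds
First hit at j=0, so smallest k = 0-0 = 0.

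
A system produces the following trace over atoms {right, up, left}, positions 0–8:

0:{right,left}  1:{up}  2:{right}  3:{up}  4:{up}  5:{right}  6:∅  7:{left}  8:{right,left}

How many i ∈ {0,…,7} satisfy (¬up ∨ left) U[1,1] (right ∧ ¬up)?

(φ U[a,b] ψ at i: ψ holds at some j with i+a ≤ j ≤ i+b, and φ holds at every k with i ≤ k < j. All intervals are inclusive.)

1

Evaluate at each i in [0,7]:
  i=0: ✗ (no rhs in [1,1])
  i=1: ✗ (lhs fails at k=1 before rhs at j=2)
  i=2: ✗ (no rhs in [3,3])
  i=3: ✗ (no rhs in [4,4])
  i=4: ✗ (lhs fails at k=4 before rhs at j=5)
  i=5: ✗ (no rhs in [6,6])
  i=6: ✗ (no rhs in [7,7])
  i=7: ✓ (rhs at j=8; lhs holds on [7,7])
Positions where it holds: {7} → 1.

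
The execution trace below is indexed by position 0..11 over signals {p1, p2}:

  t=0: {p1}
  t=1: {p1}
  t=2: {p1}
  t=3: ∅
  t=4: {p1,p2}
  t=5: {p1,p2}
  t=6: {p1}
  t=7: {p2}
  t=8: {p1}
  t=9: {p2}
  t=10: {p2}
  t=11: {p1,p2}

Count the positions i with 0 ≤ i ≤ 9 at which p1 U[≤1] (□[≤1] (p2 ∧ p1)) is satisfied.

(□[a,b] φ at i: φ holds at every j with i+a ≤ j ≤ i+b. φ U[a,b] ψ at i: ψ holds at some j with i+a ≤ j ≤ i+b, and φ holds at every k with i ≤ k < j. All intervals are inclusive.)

Evaluate at each i in [0,9]:
  i=0: ✗ (no rhs in [0,1])
  i=1: ✗ (no rhs in [1,2])
  i=2: ✗ (no rhs in [2,3])
  i=3: ✗ (lhs fails at k=3 before rhs at j=4)
  i=4: ✓ (rhs at j=4)
  i=5: ✗ (no rhs in [5,6])
  i=6: ✗ (no rhs in [6,7])
  i=7: ✗ (no rhs in [7,8])
  i=8: ✗ (no rhs in [8,9])
  i=9: ✗ (no rhs in [9,10])
Positions where it holds: {4} → 1.

1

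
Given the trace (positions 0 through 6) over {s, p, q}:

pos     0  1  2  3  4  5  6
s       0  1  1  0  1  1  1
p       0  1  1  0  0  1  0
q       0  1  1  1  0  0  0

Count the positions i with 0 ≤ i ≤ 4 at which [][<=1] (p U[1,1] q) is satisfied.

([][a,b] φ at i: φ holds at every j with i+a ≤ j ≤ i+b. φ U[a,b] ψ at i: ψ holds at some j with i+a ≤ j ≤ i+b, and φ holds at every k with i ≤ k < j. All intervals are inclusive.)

Evaluate at each i in [0,4]:
  i=0: ✗ (fails at j=0)
  i=1: ✓ (all of [1,2])
  i=2: ✗ (fails at j=3)
  i=3: ✗ (fails at j=3)
  i=4: ✗ (fails at j=4)
Positions where it holds: {1} → 1.

1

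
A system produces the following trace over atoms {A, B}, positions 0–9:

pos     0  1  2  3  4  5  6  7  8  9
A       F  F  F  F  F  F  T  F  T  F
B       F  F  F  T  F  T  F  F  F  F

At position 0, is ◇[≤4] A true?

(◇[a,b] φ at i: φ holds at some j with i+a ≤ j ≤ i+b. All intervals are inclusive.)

No

Check A at each j in [0,4]:
  j=0: false
  j=1: false
  j=2: false
  j=3: false
  j=4: false
No position in the window satisfies it → formula fails.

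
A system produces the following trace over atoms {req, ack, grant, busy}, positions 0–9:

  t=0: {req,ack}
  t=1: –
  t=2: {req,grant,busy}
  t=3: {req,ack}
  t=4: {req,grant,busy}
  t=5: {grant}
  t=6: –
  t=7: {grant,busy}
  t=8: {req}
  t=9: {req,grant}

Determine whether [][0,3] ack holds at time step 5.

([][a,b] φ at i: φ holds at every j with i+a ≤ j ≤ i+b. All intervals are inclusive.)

No

Check ack at every j in [5,8]:
  j=5: false
  j=6: false
  j=7: false
  j=8: false
Fails at j=5 → formula fails.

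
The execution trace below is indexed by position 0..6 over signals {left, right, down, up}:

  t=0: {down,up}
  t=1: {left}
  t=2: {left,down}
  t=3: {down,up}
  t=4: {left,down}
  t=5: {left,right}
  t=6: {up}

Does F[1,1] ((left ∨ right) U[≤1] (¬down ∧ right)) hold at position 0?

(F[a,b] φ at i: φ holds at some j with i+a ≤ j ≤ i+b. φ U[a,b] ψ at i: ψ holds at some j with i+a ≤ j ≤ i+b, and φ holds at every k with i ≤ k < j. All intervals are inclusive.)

Check ((left ∨ right) U[≤1] (¬down ∧ right)) at each j in [1,1]:
  j=1: fails
No position in the window satisfies it → formula fails.

Does not hold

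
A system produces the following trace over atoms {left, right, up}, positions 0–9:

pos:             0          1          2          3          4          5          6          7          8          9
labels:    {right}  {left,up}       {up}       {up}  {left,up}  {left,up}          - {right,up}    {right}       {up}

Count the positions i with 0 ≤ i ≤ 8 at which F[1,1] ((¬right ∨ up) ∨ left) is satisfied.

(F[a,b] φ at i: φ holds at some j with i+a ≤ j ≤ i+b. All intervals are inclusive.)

Evaluate at each i in [0,8]:
  i=0: ✓ (witness j=1)
  i=1: ✓ (witness j=2)
  i=2: ✓ (witness j=3)
  i=3: ✓ (witness j=4)
  i=4: ✓ (witness j=5)
  i=5: ✓ (witness j=6)
  i=6: ✓ (witness j=7)
  i=7: ✗ (none in [8,8])
  i=8: ✓ (witness j=9)
Positions where it holds: {0, 1, 2, 3, 4, 5, 6, 8} → 8.

8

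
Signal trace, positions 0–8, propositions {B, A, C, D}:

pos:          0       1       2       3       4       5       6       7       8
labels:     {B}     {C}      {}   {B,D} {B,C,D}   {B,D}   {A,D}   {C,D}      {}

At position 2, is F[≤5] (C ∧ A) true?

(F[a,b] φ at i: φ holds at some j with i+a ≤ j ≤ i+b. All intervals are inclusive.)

Check (C ∧ A) at each j in [2,7]:
  j=2: false
  j=3: false
  j=4: false
  j=5: false
  j=6: false
  j=7: false
No position in the window satisfies it → formula fails.

No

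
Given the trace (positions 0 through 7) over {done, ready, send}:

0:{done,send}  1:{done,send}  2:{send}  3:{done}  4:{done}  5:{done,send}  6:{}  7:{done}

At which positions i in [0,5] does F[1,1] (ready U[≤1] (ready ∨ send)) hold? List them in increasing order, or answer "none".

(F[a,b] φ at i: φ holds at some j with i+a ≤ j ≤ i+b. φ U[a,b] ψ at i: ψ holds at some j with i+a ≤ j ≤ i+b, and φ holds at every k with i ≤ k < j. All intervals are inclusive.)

0, 1, 4

Evaluate at each i in [0,5]:
  i=0: ✓ (witness j=1)
  i=1: ✓ (witness j=2)
  i=2: ✗ (none in [3,3])
  i=3: ✗ (none in [4,4])
  i=4: ✓ (witness j=5)
  i=5: ✗ (none in [6,6])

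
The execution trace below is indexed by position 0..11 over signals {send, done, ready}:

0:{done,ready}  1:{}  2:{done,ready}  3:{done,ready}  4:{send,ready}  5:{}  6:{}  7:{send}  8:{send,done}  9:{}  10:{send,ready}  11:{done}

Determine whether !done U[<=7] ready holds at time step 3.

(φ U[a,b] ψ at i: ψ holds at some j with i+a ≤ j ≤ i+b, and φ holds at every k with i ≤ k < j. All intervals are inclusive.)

True

Need some j in [3,10] with ready, and !done at every k in [3,j-1].
  j=3: ready holds; no prefix to check → satisfied.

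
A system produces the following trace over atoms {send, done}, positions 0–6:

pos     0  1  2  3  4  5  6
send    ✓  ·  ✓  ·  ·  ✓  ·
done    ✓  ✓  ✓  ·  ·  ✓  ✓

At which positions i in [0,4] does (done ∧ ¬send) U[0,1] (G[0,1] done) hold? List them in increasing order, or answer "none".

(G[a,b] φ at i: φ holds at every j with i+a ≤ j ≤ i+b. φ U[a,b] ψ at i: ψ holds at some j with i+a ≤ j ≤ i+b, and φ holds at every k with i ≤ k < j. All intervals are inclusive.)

0, 1

Evaluate at each i in [0,4]:
  i=0: ✓ (rhs at j=0)
  i=1: ✓ (rhs at j=1)
  i=2: ✗ (no rhs in [2,3])
  i=3: ✗ (no rhs in [3,4])
  i=4: ✗ (lhs fails at k=4 before rhs at j=5)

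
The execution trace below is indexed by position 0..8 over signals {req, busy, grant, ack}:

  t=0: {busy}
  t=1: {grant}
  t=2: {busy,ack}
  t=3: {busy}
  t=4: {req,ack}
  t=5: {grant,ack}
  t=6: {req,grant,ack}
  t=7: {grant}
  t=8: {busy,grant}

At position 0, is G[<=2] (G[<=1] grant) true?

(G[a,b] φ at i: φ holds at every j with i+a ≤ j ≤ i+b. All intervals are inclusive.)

False

Check G[<=1] grant at every j in [0,2]:
  j=0: fails at 0
  j=1: fails at 2
  j=2: fails at 2
Fails at j=0 → formula fails.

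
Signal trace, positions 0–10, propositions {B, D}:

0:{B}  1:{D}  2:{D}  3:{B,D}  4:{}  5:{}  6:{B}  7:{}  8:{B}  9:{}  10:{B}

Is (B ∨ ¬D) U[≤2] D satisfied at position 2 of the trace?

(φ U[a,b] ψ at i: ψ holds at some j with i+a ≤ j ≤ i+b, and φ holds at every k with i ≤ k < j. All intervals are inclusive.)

True

Need some j in [2,4] with D, and (B ∨ ¬D) at every k in [2,j-1].
  j=2: D holds; no prefix to check → satisfied.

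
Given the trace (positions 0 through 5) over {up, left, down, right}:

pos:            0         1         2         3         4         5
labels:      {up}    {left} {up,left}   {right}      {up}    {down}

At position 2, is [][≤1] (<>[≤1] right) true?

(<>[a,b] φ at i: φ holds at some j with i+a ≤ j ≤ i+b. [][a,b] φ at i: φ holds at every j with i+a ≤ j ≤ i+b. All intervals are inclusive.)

Yes

Check <>[≤1] right at every j in [2,3]:
  j=2: holds (witness at 3)
  j=3: holds (witness at 3)
All positions satisfy it → formula holds.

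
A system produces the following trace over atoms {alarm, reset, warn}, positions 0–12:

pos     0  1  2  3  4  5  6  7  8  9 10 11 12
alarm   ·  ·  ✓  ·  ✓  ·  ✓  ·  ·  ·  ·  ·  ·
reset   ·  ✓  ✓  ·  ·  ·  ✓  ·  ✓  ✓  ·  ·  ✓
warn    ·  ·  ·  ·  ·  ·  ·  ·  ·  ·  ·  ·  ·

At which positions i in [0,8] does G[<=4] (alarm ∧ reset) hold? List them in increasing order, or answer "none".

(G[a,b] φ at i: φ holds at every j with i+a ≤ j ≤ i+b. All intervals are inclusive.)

none

Evaluate at each i in [0,8]:
  i=0: ✗ (fails at j=0)
  i=1: ✗ (fails at j=1)
  i=2: ✗ (fails at j=3)
  i=3: ✗ (fails at j=3)
  i=4: ✗ (fails at j=4)
  i=5: ✗ (fails at j=5)
  i=6: ✗ (fails at j=7)
  i=7: ✗ (fails at j=7)
  i=8: ✗ (fails at j=8)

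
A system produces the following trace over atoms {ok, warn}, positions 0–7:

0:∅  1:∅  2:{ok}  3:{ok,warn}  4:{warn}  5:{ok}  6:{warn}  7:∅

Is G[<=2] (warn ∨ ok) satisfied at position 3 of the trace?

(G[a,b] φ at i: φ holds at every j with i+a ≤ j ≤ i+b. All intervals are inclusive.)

Holds

Check (warn ∨ ok) at every j in [3,5]:
  j=3: true
  j=4: true
  j=5: true
All positions satisfy it → formula holds.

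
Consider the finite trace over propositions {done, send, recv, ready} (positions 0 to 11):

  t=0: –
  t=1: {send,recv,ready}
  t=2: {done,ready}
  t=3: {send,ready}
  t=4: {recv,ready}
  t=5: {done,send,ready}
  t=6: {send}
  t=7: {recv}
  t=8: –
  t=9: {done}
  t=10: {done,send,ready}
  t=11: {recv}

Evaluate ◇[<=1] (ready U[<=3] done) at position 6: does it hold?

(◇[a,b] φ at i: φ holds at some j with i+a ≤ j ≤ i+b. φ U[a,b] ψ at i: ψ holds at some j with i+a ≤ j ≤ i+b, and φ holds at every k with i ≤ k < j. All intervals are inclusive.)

Check (ready U[<=3] done) at each j in [6,7]:
  j=6: fails
  j=7: fails
No position in the window satisfies it → formula fails.

False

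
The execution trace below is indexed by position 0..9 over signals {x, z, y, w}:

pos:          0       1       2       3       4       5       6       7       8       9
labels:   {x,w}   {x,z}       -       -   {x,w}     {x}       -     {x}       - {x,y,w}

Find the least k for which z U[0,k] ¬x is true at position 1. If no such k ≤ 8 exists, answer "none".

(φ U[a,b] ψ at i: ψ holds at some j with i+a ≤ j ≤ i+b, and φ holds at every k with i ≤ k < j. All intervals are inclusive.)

1

Need earliest j ≥ 1 with ¬x, and z at every k in [1,j-1].
  j=1: rhs fails.
  j=2: rhs holds; lhs holds on [1,1]. k = 1.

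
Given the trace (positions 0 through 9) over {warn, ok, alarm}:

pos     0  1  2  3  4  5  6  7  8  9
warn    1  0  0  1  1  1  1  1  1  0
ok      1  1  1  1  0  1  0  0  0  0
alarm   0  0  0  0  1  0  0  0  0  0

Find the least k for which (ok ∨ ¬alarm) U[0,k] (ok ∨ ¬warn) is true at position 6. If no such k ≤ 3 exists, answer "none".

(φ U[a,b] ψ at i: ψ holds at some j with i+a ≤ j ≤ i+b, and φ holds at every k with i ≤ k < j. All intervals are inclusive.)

Need earliest j ≥ 6 with (ok ∨ ¬warn), and (ok ∨ ¬alarm) at every k in [6,j-1].
  j=6: rhs fails.
  j=7: rhs fails.
  j=8: rhs fails.
  j=9: rhs holds; lhs holds on [6,8]. k = 3.

3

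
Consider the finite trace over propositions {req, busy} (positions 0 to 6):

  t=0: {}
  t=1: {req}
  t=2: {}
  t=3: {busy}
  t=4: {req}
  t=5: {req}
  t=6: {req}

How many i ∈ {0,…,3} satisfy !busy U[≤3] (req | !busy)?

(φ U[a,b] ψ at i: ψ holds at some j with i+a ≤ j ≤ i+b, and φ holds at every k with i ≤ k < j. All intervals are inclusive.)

Evaluate at each i in [0,3]:
  i=0: ✓ (rhs at j=0)
  i=1: ✓ (rhs at j=1)
  i=2: ✓ (rhs at j=2)
  i=3: ✗ (lhs fails at k=3 before rhs at j=4)
Positions where it holds: {0, 1, 2} → 3.

3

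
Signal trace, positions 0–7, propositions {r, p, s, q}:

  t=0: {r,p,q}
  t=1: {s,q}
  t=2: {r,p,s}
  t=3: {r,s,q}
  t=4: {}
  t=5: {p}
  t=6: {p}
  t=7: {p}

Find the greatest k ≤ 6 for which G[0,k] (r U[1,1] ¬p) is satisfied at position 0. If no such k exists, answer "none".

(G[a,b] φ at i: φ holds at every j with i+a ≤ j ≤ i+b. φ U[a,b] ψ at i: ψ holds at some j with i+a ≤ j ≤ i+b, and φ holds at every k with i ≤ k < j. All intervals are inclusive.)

(r U[1,1] ¬p) must hold from j=0 onward; find where it first fails.
  j=0: holds
  j=1: fails
Holds on [0,0], so largest k = 0.

0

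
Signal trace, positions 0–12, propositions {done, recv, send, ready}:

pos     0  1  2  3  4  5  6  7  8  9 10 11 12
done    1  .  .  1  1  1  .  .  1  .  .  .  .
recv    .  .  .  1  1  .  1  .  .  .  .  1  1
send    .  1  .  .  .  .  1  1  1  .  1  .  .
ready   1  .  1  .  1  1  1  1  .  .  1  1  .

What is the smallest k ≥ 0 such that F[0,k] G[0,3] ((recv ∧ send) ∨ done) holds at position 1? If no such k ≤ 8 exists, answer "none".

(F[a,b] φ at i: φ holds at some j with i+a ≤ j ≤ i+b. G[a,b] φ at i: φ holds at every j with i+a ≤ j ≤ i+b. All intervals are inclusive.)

Scan j = 1,2,… for G[0,3] ((recv ∧ send) ∨ done):
  j=1: fails
  j=2: fails
  j=3: holds
First hit at j=3, so smallest k = 3-1 = 2.

2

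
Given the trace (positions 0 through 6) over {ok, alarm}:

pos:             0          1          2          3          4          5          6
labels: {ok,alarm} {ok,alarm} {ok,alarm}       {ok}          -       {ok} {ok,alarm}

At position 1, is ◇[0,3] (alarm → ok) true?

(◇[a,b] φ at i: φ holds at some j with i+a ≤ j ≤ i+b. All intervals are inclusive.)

Holds

Check (alarm → ok) at each j in [1,4]:
  j=1: true
  j=2: true
  j=3: true
  j=4: true
Found at j=1 → formula holds.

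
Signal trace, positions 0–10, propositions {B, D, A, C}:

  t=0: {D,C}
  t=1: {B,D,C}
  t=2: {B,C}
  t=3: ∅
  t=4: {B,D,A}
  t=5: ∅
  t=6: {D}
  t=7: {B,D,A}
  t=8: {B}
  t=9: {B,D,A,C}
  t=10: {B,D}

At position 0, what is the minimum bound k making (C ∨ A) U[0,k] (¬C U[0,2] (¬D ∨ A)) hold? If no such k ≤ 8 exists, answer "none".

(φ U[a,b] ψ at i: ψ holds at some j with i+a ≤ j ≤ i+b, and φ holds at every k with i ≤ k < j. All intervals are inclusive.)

2

Need earliest j ≥ 0 with (¬C U[0,2] (¬D ∨ A)), and (C ∨ A) at every k in [0,j-1].
  j=0: rhs fails.
  j=1: rhs fails.
  j=2: rhs holds; lhs holds on [0,1]. k = 2.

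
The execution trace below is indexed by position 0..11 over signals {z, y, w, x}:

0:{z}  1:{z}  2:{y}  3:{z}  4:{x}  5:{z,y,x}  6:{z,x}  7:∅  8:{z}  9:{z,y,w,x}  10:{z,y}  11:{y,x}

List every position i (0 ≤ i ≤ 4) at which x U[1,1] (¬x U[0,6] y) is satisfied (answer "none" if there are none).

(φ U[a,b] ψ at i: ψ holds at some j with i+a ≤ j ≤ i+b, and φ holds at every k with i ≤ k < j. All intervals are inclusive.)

4

Evaluate at each i in [0,4]:
  i=0: ✗ (lhs fails at k=0 before rhs at j=1)
  i=1: ✗ (lhs fails at k=1 before rhs at j=2)
  i=2: ✗ (no rhs in [3,3])
  i=3: ✗ (no rhs in [4,4])
  i=4: ✓ (rhs at j=5; lhs holds on [4,4])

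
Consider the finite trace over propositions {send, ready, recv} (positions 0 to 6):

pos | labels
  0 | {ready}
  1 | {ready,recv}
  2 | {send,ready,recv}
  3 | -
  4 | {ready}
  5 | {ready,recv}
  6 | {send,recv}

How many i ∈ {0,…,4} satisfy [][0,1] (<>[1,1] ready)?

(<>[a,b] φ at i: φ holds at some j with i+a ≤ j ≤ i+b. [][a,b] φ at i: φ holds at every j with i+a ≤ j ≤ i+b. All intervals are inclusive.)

Evaluate at each i in [0,4]:
  i=0: ✓ (all of [0,1])
  i=1: ✗ (fails at j=2)
  i=2: ✗ (fails at j=2)
  i=3: ✓ (all of [3,4])
  i=4: ✗ (fails at j=5)
Positions where it holds: {0, 3} → 2.

2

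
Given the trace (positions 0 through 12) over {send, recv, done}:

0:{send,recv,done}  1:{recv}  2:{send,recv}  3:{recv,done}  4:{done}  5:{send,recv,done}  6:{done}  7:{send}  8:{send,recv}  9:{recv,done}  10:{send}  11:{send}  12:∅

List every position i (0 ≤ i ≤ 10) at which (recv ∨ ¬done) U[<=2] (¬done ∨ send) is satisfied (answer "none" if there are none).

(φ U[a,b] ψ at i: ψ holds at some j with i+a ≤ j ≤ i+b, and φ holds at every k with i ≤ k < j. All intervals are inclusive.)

Evaluate at each i in [0,10]:
  i=0: ✓ (rhs at j=0)
  i=1: ✓ (rhs at j=1)
  i=2: ✓ (rhs at j=2)
  i=3: ✗ (lhs fails at k=4 before rhs at j=5)
  i=4: ✗ (lhs fails at k=4 before rhs at j=5)
  i=5: ✓ (rhs at j=5)
  i=6: ✗ (lhs fails at k=6 before rhs at j=7)
  i=7: ✓ (rhs at j=7)
  i=8: ✓ (rhs at j=8)
  i=9: ✓ (rhs at j=10; lhs holds on [9,9])
  i=10: ✓ (rhs at j=10)

0, 1, 2, 5, 7, 8, 9, 10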